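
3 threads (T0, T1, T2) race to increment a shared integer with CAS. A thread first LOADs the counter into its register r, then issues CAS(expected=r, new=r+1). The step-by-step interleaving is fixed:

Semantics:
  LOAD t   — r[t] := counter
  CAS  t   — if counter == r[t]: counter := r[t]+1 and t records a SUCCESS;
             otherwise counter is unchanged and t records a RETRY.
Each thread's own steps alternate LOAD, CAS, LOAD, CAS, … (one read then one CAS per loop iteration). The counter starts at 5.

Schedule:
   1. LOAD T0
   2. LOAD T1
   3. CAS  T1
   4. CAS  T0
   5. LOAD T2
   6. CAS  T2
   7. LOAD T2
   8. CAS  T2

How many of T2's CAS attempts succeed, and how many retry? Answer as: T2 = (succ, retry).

[1] T0.load  rd  (counter 5, T0.r 5)
[2] T1.load  rd  (counter 5, T1.r 5)
[3] T1.cas  hit  (counter 6, T1.r 5)
[4] T0.cas  miss  (counter 6, T0.r 5)
[5] T2.load  rd  (counter 6, T2.r 6)
[6] T2.cas  hit  (counter 7, T2.r 6)
[7] T2.load  rd  (counter 7, T2.r 7)
[8] T2.cas  hit  (counter 8, T2.r 7)

T2 = (2, 0)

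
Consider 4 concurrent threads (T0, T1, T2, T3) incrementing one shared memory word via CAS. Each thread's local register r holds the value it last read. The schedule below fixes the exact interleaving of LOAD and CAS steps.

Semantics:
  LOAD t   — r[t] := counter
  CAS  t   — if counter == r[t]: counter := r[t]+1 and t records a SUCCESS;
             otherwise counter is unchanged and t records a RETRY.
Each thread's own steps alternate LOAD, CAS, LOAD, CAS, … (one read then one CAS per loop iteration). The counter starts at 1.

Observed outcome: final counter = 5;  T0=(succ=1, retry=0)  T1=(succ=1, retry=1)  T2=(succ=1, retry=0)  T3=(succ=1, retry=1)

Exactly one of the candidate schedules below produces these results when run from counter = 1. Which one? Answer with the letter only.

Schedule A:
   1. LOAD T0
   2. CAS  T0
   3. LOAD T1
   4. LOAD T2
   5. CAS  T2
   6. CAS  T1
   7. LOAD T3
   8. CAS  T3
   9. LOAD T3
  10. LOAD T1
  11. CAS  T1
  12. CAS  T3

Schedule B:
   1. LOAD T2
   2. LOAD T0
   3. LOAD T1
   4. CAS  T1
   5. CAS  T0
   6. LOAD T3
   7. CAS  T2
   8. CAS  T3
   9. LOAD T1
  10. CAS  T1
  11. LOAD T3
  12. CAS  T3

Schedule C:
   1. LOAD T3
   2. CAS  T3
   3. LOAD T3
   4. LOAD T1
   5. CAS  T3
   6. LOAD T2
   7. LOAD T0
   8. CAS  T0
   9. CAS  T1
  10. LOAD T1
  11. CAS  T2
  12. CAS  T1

Tracing schedule A:
#1 T0 reads 1
#2 T0 CAS(1→2) writes; counter now 2
#3 T1 reads 2
#4 T2 reads 2
#5 T2 CAS(2→3) writes; counter now 3
#6 T1 CAS(2→3) fails; counter now 3
#7 T3 reads 3
#8 T3 CAS(3→4) writes; counter now 4
#9 T3 reads 4
#10 T1 reads 4
#11 T1 CAS(4→5) writes; counter now 5
#12 T3 CAS(4→5) fails; counter now 5

A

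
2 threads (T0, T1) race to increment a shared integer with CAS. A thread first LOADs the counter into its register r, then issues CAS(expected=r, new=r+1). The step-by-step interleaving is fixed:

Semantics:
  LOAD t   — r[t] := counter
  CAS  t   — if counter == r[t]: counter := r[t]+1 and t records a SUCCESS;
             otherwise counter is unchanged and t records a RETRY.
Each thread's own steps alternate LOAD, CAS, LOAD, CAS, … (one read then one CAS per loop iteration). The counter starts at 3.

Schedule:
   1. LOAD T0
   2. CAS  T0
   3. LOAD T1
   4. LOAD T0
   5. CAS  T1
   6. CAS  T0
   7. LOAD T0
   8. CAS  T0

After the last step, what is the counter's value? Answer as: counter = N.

#1 T0 reads 3
#2 T0 CAS(3→4) writes; counter now 4
#3 T1 reads 4
#4 T0 reads 4
#5 T1 CAS(4→5) writes; counter now 5
#6 T0 CAS(4→5) fails; counter now 5
#7 T0 reads 5
#8 T0 CAS(5→6) writes; counter now 6

counter = 6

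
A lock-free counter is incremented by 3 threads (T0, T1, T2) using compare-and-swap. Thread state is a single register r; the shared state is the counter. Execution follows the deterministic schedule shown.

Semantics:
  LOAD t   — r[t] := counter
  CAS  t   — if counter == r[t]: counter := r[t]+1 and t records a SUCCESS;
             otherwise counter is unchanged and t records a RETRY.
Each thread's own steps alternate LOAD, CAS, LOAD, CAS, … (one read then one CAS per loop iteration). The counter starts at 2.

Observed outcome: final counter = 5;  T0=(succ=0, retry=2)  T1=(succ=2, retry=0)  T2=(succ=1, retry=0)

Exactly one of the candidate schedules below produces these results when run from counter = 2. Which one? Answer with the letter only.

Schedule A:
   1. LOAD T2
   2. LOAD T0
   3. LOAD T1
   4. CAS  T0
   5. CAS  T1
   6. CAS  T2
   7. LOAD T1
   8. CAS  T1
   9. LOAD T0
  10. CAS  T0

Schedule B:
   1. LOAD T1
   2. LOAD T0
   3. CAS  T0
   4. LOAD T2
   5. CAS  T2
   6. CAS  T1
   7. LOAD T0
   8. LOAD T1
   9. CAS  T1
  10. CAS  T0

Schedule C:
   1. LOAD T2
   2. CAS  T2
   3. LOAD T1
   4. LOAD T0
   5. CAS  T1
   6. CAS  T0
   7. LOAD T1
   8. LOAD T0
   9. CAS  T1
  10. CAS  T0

C

Run C:
#1 T2 reads 2
#2 T2 CAS(2→3) writes; counter now 3
#3 T1 reads 3
#4 T0 reads 3
#5 T1 CAS(3→4) writes; counter now 4
#6 T0 CAS(3→4) fails; counter now 4
#7 T1 reads 4
#8 T0 reads 4
#9 T1 CAS(4→5) writes; counter now 5
#10 T0 CAS(4→5) fails; counter now 5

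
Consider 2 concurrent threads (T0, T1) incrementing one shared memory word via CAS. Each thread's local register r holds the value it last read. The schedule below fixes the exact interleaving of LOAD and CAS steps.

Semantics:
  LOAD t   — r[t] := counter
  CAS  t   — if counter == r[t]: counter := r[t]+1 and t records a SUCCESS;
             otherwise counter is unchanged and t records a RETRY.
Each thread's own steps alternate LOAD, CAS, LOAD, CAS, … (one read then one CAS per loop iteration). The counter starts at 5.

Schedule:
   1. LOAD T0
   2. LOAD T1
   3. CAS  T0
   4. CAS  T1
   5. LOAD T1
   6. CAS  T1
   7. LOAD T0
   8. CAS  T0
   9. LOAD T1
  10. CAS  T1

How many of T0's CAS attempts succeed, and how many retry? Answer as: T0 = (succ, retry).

   1) LOAD T0:  M=5  r_T0=5
   2) LOAD T1:  M=5  r_T1=5
   3) CAS  T0:  M=6  r_T0=5 ✓
   4) CAS  T1:  M=6  r_T1=5 ✗
   5) LOAD T1:  M=6  r_T1=6
   6) CAS  T1:  M=7  r_T1=6 ✓
   7) LOAD T0:  M=7  r_T0=7
   8) CAS  T0:  M=8  r_T0=7 ✓
   9) LOAD T1:  M=8  r_T1=8
  10) CAS  T1:  M=9  r_T1=8 ✓

T0 = (2, 0)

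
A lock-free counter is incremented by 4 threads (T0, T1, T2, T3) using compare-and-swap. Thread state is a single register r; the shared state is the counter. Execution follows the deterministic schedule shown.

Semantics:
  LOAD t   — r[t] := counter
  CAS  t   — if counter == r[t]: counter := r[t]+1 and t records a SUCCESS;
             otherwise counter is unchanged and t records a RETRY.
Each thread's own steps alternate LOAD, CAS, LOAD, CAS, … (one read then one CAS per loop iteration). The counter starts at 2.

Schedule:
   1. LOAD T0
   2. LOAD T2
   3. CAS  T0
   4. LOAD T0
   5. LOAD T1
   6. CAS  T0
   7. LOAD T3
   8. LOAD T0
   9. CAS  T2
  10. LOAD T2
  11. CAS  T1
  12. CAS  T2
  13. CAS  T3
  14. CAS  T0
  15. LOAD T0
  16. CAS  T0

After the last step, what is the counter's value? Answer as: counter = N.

[1] T0.load  rd  (counter 2, T0.r 2)
[2] T2.load  rd  (counter 2, T2.r 2)
[3] T0.cas  hit  (counter 3, T0.r 2)
[4] T0.load  rd  (counter 3, T0.r 3)
[5] T1.load  rd  (counter 3, T1.r 3)
[6] T0.cas  hit  (counter 4, T0.r 3)
[7] T3.load  rd  (counter 4, T3.r 4)
[8] T0.load  rd  (counter 4, T0.r 4)
[9] T2.cas  miss  (counter 4, T2.r 2)
[10] T2.load  rd  (counter 4, T2.r 4)
[11] T1.cas  miss  (counter 4, T1.r 3)
[12] T2.cas  hit  (counter 5, T2.r 4)
[13] T3.cas  miss  (counter 5, T3.r 4)
[14] T0.cas  miss  (counter 5, T0.r 4)
[15] T0.load  rd  (counter 5, T0.r 5)
[16] T0.cas  hit  (counter 6, T0.r 5)

counter = 6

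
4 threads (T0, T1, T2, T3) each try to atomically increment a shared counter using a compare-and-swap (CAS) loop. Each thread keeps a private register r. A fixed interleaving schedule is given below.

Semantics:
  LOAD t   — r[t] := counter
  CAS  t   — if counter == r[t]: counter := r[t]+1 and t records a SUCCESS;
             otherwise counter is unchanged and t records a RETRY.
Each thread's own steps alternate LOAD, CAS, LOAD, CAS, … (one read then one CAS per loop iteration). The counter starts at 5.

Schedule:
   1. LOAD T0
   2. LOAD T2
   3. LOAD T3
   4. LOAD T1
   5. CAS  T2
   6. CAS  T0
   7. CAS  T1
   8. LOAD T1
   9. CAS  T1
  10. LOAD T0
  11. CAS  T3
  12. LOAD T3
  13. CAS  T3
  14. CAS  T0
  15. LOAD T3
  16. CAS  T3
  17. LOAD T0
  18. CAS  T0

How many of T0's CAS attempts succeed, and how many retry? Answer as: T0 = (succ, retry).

T0 = (1, 2)

step 1: T0 LOAD ⇒ load; ctr=5 reg=5
step 2: T2 LOAD ⇒ load; ctr=5 reg=5
step 3: T3 LOAD ⇒ load; ctr=5 reg=5
step 4: T1 LOAD ⇒ load; ctr=5 reg=5
step 5: T2 CAS ⇒ ok; ctr=6 reg=5
step 6: T0 CAS ⇒ retry; ctr=6 reg=5
step 7: T1 CAS ⇒ retry; ctr=6 reg=5
step 8: T1 LOAD ⇒ load; ctr=6 reg=6
step 9: T1 CAS ⇒ ok; ctr=7 reg=6
step 10: T0 LOAD ⇒ load; ctr=7 reg=7
step 11: T3 CAS ⇒ retry; ctr=7 reg=5
step 12: T3 LOAD ⇒ load; ctr=7 reg=7
step 13: T3 CAS ⇒ ok; ctr=8 reg=7
step 14: T0 CAS ⇒ retry; ctr=8 reg=7
step 15: T3 LOAD ⇒ load; ctr=8 reg=8
step 16: T3 CAS ⇒ ok; ctr=9 reg=8
step 17: T0 LOAD ⇒ load; ctr=9 reg=9
step 18: T0 CAS ⇒ ok; ctr=10 reg=9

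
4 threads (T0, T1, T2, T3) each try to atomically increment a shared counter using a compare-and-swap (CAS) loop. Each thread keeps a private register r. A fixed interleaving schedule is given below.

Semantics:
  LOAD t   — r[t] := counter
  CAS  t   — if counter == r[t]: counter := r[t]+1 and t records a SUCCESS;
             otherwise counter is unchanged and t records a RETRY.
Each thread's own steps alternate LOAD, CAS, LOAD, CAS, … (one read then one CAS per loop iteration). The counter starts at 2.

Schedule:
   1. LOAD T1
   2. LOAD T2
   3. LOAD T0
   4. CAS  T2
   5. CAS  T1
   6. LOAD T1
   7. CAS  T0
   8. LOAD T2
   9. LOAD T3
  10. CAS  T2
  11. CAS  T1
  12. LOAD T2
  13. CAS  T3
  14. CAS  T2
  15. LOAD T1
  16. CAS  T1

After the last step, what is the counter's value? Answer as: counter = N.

#1 T1 reads 2
#2 T2 reads 2
#3 T0 reads 2
#4 T2 CAS(2→3) writes; counter now 3
#5 T1 CAS(2→3) fails; counter now 3
#6 T1 reads 3
#7 T0 CAS(2→3) fails; counter now 3
#8 T2 reads 3
#9 T3 reads 3
#10 T2 CAS(3→4) writes; counter now 4
#11 T1 CAS(3→4) fails; counter now 4
#12 T2 reads 4
#13 T3 CAS(3→4) fails; counter now 4
#14 T2 CAS(4→5) writes; counter now 5
#15 T1 reads 5
#16 T1 CAS(5→6) writes; counter now 6

counter = 6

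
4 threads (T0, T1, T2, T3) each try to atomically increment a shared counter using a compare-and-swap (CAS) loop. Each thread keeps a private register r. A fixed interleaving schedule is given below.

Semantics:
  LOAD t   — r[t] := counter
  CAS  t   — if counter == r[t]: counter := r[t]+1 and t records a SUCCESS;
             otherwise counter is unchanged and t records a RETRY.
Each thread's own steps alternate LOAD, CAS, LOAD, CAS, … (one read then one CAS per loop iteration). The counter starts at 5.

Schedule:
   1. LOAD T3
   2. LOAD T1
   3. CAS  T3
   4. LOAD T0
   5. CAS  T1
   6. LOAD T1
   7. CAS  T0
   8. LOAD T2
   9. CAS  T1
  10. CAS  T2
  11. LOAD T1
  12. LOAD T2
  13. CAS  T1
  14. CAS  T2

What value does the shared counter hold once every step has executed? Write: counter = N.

1. LOAD T3 → mem=5 r[T3]=5 [LOAD]
2. LOAD T1 → mem=5 r[T1]=5 [LOAD]
3. CAS T3 → mem=6 r[T3]=5 [OK]
4. LOAD T0 → mem=6 r[T0]=6 [LOAD]
5. CAS T1 → mem=6 r[T1]=5 [RETRY]
6. LOAD T1 → mem=6 r[T1]=6 [LOAD]
7. CAS T0 → mem=7 r[T0]=6 [OK]
8. LOAD T2 → mem=7 r[T2]=7 [LOAD]
9. CAS T1 → mem=7 r[T1]=6 [RETRY]
10. CAS T2 → mem=8 r[T2]=7 [OK]
11. LOAD T1 → mem=8 r[T1]=8 [LOAD]
12. LOAD T2 → mem=8 r[T2]=8 [LOAD]
13. CAS T1 → mem=9 r[T1]=8 [OK]
14. CAS T2 → mem=9 r[T2]=8 [RETRY]

counter = 9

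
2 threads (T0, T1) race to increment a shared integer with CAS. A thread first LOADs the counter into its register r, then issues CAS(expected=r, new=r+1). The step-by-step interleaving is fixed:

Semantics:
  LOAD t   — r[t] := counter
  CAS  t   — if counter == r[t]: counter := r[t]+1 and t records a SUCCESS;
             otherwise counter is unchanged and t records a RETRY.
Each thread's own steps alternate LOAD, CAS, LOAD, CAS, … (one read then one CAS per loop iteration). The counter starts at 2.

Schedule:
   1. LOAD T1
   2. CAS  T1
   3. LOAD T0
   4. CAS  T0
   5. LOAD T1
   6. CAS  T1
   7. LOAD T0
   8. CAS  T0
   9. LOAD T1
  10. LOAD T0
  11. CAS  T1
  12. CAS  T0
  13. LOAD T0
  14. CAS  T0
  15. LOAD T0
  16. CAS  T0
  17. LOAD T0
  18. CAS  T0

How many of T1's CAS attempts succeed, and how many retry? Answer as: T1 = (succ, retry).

[1] T1.load  rd  (counter 2, T1.r 2)
[2] T1.cas  hit  (counter 3, T1.r 2)
[3] T0.load  rd  (counter 3, T0.r 3)
[4] T0.cas  hit  (counter 4, T0.r 3)
[5] T1.load  rd  (counter 4, T1.r 4)
[6] T1.cas  hit  (counter 5, T1.r 4)
[7] T0.load  rd  (counter 5, T0.r 5)
[8] T0.cas  hit  (counter 6, T0.r 5)
[9] T1.load  rd  (counter 6, T1.r 6)
[10] T0.load  rd  (counter 6, T0.r 6)
[11] T1.cas  hit  (counter 7, T1.r 6)
[12] T0.cas  miss  (counter 7, T0.r 6)
[13] T0.load  rd  (counter 7, T0.r 7)
[14] T0.cas  hit  (counter 8, T0.r 7)
[15] T0.load  rd  (counter 8, T0.r 8)
[16] T0.cas  hit  (counter 9, T0.r 8)
[17] T0.load  rd  (counter 9, T0.r 9)
[18] T0.cas  hit  (counter 10, T0.r 9)

T1 = (3, 0)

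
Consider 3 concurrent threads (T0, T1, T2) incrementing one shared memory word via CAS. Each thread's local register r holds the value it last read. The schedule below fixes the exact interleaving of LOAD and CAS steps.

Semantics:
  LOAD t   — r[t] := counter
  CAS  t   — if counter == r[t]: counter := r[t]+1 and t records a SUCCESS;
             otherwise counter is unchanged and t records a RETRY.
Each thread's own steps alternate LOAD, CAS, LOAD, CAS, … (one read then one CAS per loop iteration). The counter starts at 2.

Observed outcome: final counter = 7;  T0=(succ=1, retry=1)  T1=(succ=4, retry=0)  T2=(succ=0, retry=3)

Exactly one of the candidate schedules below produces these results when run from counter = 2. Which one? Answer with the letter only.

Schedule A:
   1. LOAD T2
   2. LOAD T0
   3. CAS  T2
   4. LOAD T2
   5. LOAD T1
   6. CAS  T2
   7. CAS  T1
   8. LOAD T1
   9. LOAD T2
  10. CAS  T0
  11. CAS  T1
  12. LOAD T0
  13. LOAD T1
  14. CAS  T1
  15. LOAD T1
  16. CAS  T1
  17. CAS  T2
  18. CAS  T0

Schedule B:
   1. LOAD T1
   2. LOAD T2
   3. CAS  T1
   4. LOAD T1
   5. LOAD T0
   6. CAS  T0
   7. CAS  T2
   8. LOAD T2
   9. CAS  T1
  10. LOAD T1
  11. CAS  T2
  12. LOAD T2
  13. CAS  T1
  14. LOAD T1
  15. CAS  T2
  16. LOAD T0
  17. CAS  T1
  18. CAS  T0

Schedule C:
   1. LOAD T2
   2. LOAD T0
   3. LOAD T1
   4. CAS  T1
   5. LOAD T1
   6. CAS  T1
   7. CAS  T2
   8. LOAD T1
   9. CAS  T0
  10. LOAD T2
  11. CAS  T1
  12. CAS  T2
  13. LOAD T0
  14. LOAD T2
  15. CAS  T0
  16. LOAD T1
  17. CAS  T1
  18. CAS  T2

C

Run C:
#1 T2 reads 2
#2 T0 reads 2
#3 T1 reads 2
#4 T1 CAS(2→3) writes; counter now 3
#5 T1 reads 3
#6 T1 CAS(3→4) writes; counter now 4
#7 T2 CAS(2→3) fails; counter now 4
#8 T1 reads 4
#9 T0 CAS(2→3) fails; counter now 4
#10 T2 reads 4
#11 T1 CAS(4→5) writes; counter now 5
#12 T2 CAS(4→5) fails; counter now 5
#13 T0 reads 5
#14 T2 reads 5
#15 T0 CAS(5→6) writes; counter now 6
#16 T1 reads 6
#17 T1 CAS(6→7) writes; counter now 7
#18 T2 CAS(5→6) fails; counter now 7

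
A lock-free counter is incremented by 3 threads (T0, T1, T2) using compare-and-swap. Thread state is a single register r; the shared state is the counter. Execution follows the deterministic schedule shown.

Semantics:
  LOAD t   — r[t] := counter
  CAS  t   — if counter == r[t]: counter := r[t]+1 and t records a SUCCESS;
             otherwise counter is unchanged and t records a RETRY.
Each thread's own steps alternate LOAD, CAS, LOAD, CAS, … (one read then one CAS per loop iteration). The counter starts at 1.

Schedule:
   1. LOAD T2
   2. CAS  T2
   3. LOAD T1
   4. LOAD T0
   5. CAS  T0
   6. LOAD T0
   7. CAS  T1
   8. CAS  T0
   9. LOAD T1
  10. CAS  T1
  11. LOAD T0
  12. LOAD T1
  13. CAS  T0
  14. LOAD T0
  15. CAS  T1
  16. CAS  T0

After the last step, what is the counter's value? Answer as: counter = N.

counter = 7

step 1: T2 LOAD ⇒ load; ctr=1 reg=1
step 2: T2 CAS ⇒ ok; ctr=2 reg=1
step 3: T1 LOAD ⇒ load; ctr=2 reg=2
step 4: T0 LOAD ⇒ load; ctr=2 reg=2
step 5: T0 CAS ⇒ ok; ctr=3 reg=2
step 6: T0 LOAD ⇒ load; ctr=3 reg=3
step 7: T1 CAS ⇒ retry; ctr=3 reg=2
step 8: T0 CAS ⇒ ok; ctr=4 reg=3
step 9: T1 LOAD ⇒ load; ctr=4 reg=4
step 10: T1 CAS ⇒ ok; ctr=5 reg=4
step 11: T0 LOAD ⇒ load; ctr=5 reg=5
step 12: T1 LOAD ⇒ load; ctr=5 reg=5
step 13: T0 CAS ⇒ ok; ctr=6 reg=5
step 14: T0 LOAD ⇒ load; ctr=6 reg=6
step 15: T1 CAS ⇒ retry; ctr=6 reg=5
step 16: T0 CAS ⇒ ok; ctr=7 reg=6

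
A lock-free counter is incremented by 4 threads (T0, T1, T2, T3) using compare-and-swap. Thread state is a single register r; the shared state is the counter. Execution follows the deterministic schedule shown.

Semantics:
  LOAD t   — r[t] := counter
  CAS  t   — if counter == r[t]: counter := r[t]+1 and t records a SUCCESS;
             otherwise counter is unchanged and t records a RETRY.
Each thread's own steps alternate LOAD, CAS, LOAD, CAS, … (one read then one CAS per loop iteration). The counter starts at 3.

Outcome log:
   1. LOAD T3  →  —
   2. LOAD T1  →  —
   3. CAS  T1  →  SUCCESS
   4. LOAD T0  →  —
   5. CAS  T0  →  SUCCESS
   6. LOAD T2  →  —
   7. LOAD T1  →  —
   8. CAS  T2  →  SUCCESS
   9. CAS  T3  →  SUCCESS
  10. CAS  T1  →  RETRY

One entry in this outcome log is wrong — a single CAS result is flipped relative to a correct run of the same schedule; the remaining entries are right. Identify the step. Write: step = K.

step = 9

Correct run:
step 1: T3 LOAD ⇒ load; ctr=3 reg=3
step 2: T1 LOAD ⇒ load; ctr=3 reg=3
step 3: T1 CAS ⇒ ok; ctr=4 reg=3
step 4: T0 LOAD ⇒ load; ctr=4 reg=4
step 5: T0 CAS ⇒ ok; ctr=5 reg=4
step 6: T2 LOAD ⇒ load; ctr=5 reg=5
step 7: T1 LOAD ⇒ load; ctr=5 reg=5
step 8: T2 CAS ⇒ ok; ctr=6 reg=5
step 9: T3 CAS ⇒ retry; ctr=6 reg=3
step 10: T1 CAS ⇒ retry; ctr=6 reg=5
Log disagrees first at step 9.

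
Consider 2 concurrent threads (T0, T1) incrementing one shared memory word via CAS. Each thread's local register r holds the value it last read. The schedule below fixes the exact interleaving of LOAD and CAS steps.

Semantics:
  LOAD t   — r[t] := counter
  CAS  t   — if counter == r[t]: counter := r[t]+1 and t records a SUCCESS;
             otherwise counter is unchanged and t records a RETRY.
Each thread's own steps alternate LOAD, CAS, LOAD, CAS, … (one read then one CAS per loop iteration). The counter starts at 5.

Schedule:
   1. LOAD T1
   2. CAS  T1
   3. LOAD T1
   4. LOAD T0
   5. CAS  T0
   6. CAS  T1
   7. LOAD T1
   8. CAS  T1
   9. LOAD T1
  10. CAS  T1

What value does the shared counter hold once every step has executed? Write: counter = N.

counter = 9

T1 LOAD — after: cnt=5, r=5 — load
T1 CAS — after: cnt=6, r=5 — ok
T1 LOAD — after: cnt=6, r=6 — load
T0 LOAD — after: cnt=6, r=6 — load
T0 CAS — after: cnt=7, r=6 — ok
T1 CAS — after: cnt=7, r=6 — retry
T1 LOAD — after: cnt=7, r=7 — load
T1 CAS — after: cnt=8, r=7 — ok
T1 LOAD — after: cnt=8, r=8 — load
T1 CAS — after: cnt=9, r=8 — ok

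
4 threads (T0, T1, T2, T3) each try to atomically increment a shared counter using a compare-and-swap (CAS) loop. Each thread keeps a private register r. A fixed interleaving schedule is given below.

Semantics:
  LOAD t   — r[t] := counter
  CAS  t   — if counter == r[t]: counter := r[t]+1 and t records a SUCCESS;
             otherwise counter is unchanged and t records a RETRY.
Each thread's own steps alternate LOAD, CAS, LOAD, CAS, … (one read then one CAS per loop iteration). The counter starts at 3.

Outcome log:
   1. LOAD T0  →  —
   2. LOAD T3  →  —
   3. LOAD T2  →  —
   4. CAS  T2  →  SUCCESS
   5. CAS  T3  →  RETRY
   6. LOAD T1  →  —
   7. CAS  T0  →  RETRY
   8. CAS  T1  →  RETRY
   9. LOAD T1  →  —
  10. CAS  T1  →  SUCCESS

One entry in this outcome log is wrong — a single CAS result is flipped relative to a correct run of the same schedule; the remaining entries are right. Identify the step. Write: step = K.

step = 8

Re-executing:
1. LOAD T0 → mem=3 r[T0]=3 [LOAD]
2. LOAD T3 → mem=3 r[T3]=3 [LOAD]
3. LOAD T2 → mem=3 r[T2]=3 [LOAD]
4. CAS T2 → mem=4 r[T2]=3 [OK]
5. CAS T3 → mem=4 r[T3]=3 [RETRY]
6. LOAD T1 → mem=4 r[T1]=4 [LOAD]
7. CAS T0 → mem=4 r[T0]=3 [RETRY]
8. CAS T1 → mem=5 r[T1]=4 [OK]
9. LOAD T1 → mem=5 r[T1]=5 [LOAD]
10. CAS T1 → mem=6 r[T1]=5 [OK]
Log disagrees first at step 8.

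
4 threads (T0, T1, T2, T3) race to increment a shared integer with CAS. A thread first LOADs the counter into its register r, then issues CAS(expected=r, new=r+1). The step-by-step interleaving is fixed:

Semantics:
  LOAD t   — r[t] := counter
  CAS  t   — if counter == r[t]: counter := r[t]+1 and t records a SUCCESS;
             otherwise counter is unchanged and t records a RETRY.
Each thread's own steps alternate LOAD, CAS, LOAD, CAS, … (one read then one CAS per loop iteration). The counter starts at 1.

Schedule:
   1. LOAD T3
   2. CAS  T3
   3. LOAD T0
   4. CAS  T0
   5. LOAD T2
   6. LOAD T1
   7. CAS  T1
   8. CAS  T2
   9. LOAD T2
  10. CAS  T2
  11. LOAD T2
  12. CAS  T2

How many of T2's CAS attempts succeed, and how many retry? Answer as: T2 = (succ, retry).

T2 = (2, 1)

   1) LOAD T3:  M=1  r_T3=1
   2) CAS  T3:  M=2  r_T3=1 ✓
   3) LOAD T0:  M=2  r_T0=2
   4) CAS  T0:  M=3  r_T0=2 ✓
   5) LOAD T2:  M=3  r_T2=3
   6) LOAD T1:  M=3  r_T1=3
   7) CAS  T1:  M=4  r_T1=3 ✓
   8) CAS  T2:  M=4  r_T2=3 ✗
   9) LOAD T2:  M=4  r_T2=4
  10) CAS  T2:  M=5  r_T2=4 ✓
  11) LOAD T2:  M=5  r_T2=5
  12) CAS  T2:  M=6  r_T2=5 ✓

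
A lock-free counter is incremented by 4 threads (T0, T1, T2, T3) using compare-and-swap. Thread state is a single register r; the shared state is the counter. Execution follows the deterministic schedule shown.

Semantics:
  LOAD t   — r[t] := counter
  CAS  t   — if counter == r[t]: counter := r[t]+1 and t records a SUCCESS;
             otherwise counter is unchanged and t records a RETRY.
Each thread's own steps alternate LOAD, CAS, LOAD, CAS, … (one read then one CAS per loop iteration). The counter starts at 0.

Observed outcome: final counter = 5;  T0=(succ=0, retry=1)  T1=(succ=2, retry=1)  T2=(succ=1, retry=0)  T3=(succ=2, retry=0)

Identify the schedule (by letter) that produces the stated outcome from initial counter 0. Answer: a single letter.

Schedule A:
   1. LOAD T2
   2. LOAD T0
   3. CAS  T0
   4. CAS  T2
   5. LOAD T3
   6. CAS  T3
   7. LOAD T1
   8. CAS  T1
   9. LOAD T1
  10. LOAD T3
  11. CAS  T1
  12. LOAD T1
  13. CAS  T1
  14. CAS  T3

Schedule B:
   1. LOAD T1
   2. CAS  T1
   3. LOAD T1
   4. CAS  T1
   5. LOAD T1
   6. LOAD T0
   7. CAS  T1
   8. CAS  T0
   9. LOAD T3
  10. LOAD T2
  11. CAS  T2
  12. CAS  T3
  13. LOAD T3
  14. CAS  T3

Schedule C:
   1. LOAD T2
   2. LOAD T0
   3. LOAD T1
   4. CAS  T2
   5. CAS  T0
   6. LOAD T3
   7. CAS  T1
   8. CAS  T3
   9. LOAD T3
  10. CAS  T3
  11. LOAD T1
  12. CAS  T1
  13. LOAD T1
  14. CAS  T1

Simulating candidate C:
[1] T2.load  rd  (counter 0, T2.r 0)
[2] T0.load  rd  (counter 0, T0.r 0)
[3] T1.load  rd  (counter 0, T1.r 0)
[4] T2.cas  hit  (counter 1, T2.r 0)
[5] T0.cas  miss  (counter 1, T0.r 0)
[6] T3.load  rd  (counter 1, T3.r 1)
[7] T1.cas  miss  (counter 1, T1.r 0)
[8] T3.cas  hit  (counter 2, T3.r 1)
[9] T3.load  rd  (counter 2, T3.r 2)
[10] T3.cas  hit  (counter 3, T3.r 2)
[11] T1.load  rd  (counter 3, T1.r 3)
[12] T1.cas  hit  (counter 4, T1.r 3)
[13] T1.load  rd  (counter 4, T1.r 4)
[14] T1.cas  hit  (counter 5, T1.r 4)

C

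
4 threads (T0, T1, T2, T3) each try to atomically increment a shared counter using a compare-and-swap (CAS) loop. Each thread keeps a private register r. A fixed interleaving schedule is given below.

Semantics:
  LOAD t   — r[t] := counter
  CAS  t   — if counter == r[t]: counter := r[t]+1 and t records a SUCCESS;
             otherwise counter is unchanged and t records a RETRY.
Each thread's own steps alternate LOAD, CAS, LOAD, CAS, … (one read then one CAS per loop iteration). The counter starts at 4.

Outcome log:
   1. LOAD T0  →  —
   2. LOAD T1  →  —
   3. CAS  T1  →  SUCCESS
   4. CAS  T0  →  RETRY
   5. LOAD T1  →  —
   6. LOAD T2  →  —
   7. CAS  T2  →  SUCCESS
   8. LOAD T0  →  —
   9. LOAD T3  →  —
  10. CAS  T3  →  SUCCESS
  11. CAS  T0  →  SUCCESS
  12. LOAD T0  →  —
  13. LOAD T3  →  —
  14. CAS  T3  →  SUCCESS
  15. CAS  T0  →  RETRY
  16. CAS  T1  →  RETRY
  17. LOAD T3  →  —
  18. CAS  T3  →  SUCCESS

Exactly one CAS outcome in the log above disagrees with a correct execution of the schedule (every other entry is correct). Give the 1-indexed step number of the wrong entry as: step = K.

Reference trace:
T0 LOAD — after: cnt=4, r=4 — load
T1 LOAD — after: cnt=4, r=4 — load
T1 CAS — after: cnt=5, r=4 — ok
T0 CAS — after: cnt=5, r=4 — retry
T1 LOAD — after: cnt=5, r=5 — load
T2 LOAD — after: cnt=5, r=5 — load
T2 CAS — after: cnt=6, r=5 — ok
T0 LOAD — after: cnt=6, r=6 — load
T3 LOAD — after: cnt=6, r=6 — load
T3 CAS — after: cnt=7, r=6 — ok
T0 CAS — after: cnt=7, r=6 — retry
T0 LOAD — after: cnt=7, r=7 — load
T3 LOAD — after: cnt=7, r=7 — load
T3 CAS — after: cnt=8, r=7 — ok
T0 CAS — after: cnt=8, r=7 — retry
T1 CAS — after: cnt=8, r=5 — retry
T3 LOAD — after: cnt=8, r=8 — load
T3 CAS — after: cnt=9, r=8 — ok
Flip is step 11.

step = 11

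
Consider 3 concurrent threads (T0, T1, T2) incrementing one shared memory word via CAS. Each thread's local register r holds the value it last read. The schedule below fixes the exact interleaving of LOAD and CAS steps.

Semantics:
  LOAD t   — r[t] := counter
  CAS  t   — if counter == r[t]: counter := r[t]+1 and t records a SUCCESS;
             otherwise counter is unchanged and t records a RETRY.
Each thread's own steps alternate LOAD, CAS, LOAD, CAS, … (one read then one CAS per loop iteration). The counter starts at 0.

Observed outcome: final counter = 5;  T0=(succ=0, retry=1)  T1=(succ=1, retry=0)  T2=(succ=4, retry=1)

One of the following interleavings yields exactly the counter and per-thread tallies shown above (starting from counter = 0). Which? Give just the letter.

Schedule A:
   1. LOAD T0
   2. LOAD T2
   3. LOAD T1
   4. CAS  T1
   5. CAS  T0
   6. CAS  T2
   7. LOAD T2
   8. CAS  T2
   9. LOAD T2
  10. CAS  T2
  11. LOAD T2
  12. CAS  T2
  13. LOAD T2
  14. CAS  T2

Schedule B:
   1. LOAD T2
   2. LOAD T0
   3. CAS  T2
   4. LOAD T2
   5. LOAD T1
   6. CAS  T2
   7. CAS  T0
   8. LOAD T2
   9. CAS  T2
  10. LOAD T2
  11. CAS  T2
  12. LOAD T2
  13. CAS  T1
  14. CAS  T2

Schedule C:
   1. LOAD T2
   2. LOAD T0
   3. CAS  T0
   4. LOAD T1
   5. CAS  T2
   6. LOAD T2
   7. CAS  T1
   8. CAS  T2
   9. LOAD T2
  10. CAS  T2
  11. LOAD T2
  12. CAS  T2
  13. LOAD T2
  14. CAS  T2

Tracing schedule A:
#1 T0 reads 0
#2 T2 reads 0
#3 T1 reads 0
#4 T1 CAS(0→1) writes; counter now 1
#5 T0 CAS(0→1) fails; counter now 1
#6 T2 CAS(0→1) fails; counter now 1
#7 T2 reads 1
#8 T2 CAS(1→2) writes; counter now 2
#9 T2 reads 2
#10 T2 CAS(2→3) writes; counter now 3
#11 T2 reads 3
#12 T2 CAS(3→4) writes; counter now 4
#13 T2 reads 4
#14 T2 CAS(4→5) writes; counter now 5

A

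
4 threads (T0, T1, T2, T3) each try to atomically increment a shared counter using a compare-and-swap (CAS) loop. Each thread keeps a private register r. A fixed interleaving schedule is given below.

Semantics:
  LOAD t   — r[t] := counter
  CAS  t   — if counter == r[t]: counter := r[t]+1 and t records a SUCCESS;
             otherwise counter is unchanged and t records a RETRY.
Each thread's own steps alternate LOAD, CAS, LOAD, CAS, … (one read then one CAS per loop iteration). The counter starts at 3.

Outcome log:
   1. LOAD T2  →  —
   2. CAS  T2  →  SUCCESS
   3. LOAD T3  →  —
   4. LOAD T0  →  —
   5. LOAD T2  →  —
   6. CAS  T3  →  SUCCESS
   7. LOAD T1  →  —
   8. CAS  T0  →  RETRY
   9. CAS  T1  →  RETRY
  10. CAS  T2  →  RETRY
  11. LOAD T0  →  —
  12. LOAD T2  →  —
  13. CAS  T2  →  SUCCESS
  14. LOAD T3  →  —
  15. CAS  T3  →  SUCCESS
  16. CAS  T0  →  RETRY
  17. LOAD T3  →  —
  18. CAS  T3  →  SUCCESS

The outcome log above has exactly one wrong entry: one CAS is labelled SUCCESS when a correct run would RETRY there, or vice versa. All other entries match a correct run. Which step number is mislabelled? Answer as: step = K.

Reference trace:
step 1: T2 LOAD ⇒ load; ctr=3 reg=3
step 2: T2 CAS ⇒ ok; ctr=4 reg=3
step 3: T3 LOAD ⇒ load; ctr=4 reg=4
step 4: T0 LOAD ⇒ load; ctr=4 reg=4
step 5: T2 LOAD ⇒ load; ctr=4 reg=4
step 6: T3 CAS ⇒ ok; ctr=5 reg=4
step 7: T1 LOAD ⇒ load; ctr=5 reg=5
step 8: T0 CAS ⇒ retry; ctr=5 reg=4
step 9: T1 CAS ⇒ ok; ctr=6 reg=5
step 10: T2 CAS ⇒ retry; ctr=6 reg=4
step 11: T0 LOAD ⇒ load; ctr=6 reg=6
step 12: T2 LOAD ⇒ load; ctr=6 reg=6
step 13: T2 CAS ⇒ ok; ctr=7 reg=6
step 14: T3 LOAD ⇒ load; ctr=7 reg=7
step 15: T3 CAS ⇒ ok; ctr=8 reg=7
step 16: T0 CAS ⇒ retry; ctr=8 reg=6
step 17: T3 LOAD ⇒ load; ctr=8 reg=8
step 18: T3 CAS ⇒ ok; ctr=9 reg=8
Log disagrees first at step 9.

step = 9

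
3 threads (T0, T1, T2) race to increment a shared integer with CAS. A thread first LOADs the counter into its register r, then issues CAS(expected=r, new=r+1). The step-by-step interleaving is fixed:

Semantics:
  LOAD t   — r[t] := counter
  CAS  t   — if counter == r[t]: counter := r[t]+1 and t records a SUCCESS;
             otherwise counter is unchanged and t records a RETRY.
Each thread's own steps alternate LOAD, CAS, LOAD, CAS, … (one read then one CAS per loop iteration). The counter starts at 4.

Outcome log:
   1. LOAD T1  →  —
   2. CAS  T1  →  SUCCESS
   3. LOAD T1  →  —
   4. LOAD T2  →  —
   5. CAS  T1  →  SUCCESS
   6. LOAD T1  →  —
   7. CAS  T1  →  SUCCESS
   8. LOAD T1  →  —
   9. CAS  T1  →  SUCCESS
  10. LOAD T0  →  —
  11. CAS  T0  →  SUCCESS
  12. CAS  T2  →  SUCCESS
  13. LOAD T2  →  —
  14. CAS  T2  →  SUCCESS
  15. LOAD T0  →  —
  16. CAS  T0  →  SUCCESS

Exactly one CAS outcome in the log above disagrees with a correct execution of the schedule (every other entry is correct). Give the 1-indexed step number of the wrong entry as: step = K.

Correct run:
   1) LOAD T1:  M=4  r_T1=4
   2) CAS  T1:  M=5  r_T1=4 ✓
   3) LOAD T1:  M=5  r_T1=5
   4) LOAD T2:  M=5  r_T2=5
   5) CAS  T1:  M=6  r_T1=5 ✓
   6) LOAD T1:  M=6  r_T1=6
   7) CAS  T1:  M=7  r_T1=6 ✓
   8) LOAD T1:  M=7  r_T1=7
   9) CAS  T1:  M=8  r_T1=7 ✓
  10) LOAD T0:  M=8  r_T0=8
  11) CAS  T0:  M=9  r_T0=8 ✓
  12) CAS  T2:  M=9  r_T2=5 ✗
  13) LOAD T2:  M=9  r_T2=9
  14) CAS  T2:  M=10  r_T2=9 ✓
  15) LOAD T0:  M=10  r_T0=10
  16) CAS  T0:  M=11  r_T0=10 ✓
Flip is step 12.

step = 12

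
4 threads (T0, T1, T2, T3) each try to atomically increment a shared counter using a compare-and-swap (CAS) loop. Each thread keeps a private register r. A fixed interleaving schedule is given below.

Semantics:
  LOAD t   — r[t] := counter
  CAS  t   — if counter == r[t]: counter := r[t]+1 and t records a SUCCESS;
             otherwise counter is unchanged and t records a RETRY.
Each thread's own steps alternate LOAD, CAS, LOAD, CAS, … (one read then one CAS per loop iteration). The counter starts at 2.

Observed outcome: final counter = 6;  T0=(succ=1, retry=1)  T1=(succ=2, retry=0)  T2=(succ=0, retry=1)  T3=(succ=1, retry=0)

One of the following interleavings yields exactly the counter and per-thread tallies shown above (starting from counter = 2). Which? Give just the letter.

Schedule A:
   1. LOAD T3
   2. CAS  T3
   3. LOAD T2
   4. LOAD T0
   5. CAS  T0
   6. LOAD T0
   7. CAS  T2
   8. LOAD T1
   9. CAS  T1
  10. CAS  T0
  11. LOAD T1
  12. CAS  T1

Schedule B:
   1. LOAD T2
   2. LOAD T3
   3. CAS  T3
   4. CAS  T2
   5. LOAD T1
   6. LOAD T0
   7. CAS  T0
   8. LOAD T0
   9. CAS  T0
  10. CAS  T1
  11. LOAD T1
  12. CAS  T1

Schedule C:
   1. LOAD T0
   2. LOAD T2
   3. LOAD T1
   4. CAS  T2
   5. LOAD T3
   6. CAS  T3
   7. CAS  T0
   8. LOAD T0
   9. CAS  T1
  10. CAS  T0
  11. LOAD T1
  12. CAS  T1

A

Simulating candidate A:
1. LOAD T3 → mem=2 r[T3]=2 [LOAD]
2. CAS T3 → mem=3 r[T3]=2 [OK]
3. LOAD T2 → mem=3 r[T2]=3 [LOAD]
4. LOAD T0 → mem=3 r[T0]=3 [LOAD]
5. CAS T0 → mem=4 r[T0]=3 [OK]
6. LOAD T0 → mem=4 r[T0]=4 [LOAD]
7. CAS T2 → mem=4 r[T2]=3 [RETRY]
8. LOAD T1 → mem=4 r[T1]=4 [LOAD]
9. CAS T1 → mem=5 r[T1]=4 [OK]
10. CAS T0 → mem=5 r[T0]=4 [RETRY]
11. LOAD T1 → mem=5 r[T1]=5 [LOAD]
12. CAS T1 → mem=6 r[T1]=5 [OK]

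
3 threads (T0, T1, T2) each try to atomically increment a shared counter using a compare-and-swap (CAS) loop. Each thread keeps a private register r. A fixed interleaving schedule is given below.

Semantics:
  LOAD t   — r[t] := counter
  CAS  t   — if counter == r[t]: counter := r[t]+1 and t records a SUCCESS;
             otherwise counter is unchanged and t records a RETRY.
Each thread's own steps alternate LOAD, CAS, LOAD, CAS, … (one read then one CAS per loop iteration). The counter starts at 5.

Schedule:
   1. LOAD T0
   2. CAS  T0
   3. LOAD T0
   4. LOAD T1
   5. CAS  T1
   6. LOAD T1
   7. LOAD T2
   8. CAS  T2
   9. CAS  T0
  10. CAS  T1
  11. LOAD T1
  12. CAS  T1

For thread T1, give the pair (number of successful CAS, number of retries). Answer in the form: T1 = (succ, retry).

   1) LOAD T0:  M=5  r_T0=5
   2) CAS  T0:  M=6  r_T0=5 ✓
   3) LOAD T0:  M=6  r_T0=6
   4) LOAD T1:  M=6  r_T1=6
   5) CAS  T1:  M=7  r_T1=6 ✓
   6) LOAD T1:  M=7  r_T1=7
   7) LOAD T2:  M=7  r_T2=7
   8) CAS  T2:  M=8  r_T2=7 ✓
   9) CAS  T0:  M=8  r_T0=6 ✗
  10) CAS  T1:  M=8  r_T1=7 ✗
  11) LOAD T1:  M=8  r_T1=8
  12) CAS  T1:  M=9  r_T1=8 ✓

T1 = (2, 1)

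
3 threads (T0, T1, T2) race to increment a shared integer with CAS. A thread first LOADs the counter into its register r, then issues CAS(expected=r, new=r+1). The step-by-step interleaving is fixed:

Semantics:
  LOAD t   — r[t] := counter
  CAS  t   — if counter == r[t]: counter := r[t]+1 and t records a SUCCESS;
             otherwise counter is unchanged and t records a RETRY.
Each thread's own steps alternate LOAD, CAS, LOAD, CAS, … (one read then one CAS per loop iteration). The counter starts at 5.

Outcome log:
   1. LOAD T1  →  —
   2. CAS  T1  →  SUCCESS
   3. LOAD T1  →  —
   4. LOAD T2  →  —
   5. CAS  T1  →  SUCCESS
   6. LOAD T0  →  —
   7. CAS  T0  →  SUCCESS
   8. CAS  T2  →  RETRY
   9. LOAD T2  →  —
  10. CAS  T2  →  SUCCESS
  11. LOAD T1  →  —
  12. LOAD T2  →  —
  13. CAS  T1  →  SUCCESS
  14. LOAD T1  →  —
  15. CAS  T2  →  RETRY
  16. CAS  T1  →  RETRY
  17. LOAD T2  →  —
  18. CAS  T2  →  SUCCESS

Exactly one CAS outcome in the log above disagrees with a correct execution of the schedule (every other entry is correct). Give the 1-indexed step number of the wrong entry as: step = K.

step = 16

Reference trace:
1. LOAD T1 → mem=5 r[T1]=5 [LOAD]
2. CAS T1 → mem=6 r[T1]=5 [OK]
3. LOAD T1 → mem=6 r[T1]=6 [LOAD]
4. LOAD T2 → mem=6 r[T2]=6 [LOAD]
5. CAS T1 → mem=7 r[T1]=6 [OK]
6. LOAD T0 → mem=7 r[T0]=7 [LOAD]
7. CAS T0 → mem=8 r[T0]=7 [OK]
8. CAS T2 → mem=8 r[T2]=6 [RETRY]
9. LOAD T2 → mem=8 r[T2]=8 [LOAD]
10. CAS T2 → mem=9 r[T2]=8 [OK]
11. LOAD T1 → mem=9 r[T1]=9 [LOAD]
12. LOAD T2 → mem=9 r[T2]=9 [LOAD]
13. CAS T1 → mem=10 r[T1]=9 [OK]
14. LOAD T1 → mem=10 r[T1]=10 [LOAD]
15. CAS T2 → mem=10 r[T2]=9 [RETRY]
16. CAS T1 → mem=11 r[T1]=10 [OK]
17. LOAD T2 → mem=11 r[T2]=11 [LOAD]
18. CAS T2 → mem=12 r[T2]=11 [OK]
Mismatch at 16.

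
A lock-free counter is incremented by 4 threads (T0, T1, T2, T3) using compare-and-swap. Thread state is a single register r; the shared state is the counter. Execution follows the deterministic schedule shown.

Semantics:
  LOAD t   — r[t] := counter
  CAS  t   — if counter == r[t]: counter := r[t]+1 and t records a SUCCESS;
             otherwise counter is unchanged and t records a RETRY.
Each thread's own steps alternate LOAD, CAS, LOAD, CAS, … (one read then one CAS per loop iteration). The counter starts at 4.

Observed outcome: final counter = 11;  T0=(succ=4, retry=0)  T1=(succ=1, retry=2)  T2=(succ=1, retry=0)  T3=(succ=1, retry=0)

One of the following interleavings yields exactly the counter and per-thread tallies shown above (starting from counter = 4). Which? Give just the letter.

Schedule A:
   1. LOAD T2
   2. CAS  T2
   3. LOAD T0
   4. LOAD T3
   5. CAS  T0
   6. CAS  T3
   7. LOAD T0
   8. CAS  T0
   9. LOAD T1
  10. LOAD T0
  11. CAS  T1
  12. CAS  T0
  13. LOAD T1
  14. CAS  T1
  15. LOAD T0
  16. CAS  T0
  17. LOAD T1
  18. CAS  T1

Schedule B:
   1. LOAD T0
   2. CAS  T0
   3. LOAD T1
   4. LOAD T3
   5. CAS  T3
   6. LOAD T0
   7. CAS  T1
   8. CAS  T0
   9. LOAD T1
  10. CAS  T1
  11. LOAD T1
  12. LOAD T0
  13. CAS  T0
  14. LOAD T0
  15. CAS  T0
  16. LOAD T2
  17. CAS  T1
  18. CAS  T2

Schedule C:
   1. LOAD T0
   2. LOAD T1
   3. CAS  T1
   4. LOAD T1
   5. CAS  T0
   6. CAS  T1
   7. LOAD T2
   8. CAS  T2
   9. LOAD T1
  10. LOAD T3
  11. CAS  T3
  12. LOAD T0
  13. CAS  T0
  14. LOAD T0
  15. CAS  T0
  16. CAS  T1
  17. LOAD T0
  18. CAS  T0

B

Simulating candidate B:
[1] T0.load  rd  (counter 4, T0.r 4)
[2] T0.cas  hit  (counter 5, T0.r 4)
[3] T1.load  rd  (counter 5, T1.r 5)
[4] T3.load  rd  (counter 5, T3.r 5)
[5] T3.cas  hit  (counter 6, T3.r 5)
[6] T0.load  rd  (counter 6, T0.r 6)
[7] T1.cas  miss  (counter 6, T1.r 5)
[8] T0.cas  hit  (counter 7, T0.r 6)
[9] T1.load  rd  (counter 7, T1.r 7)
[10] T1.cas  hit  (counter 8, T1.r 7)
[11] T1.load  rd  (counter 8, T1.r 8)
[12] T0.load  rd  (counter 8, T0.r 8)
[13] T0.cas  hit  (counter 9, T0.r 8)
[14] T0.load  rd  (counter 9, T0.r 9)
[15] T0.cas  hit  (counter 10, T0.r 9)
[16] T2.load  rd  (counter 10, T2.r 10)
[17] T1.cas  miss  (counter 10, T1.r 8)
[18] T2.cas  hit  (counter 11, T2.r 10)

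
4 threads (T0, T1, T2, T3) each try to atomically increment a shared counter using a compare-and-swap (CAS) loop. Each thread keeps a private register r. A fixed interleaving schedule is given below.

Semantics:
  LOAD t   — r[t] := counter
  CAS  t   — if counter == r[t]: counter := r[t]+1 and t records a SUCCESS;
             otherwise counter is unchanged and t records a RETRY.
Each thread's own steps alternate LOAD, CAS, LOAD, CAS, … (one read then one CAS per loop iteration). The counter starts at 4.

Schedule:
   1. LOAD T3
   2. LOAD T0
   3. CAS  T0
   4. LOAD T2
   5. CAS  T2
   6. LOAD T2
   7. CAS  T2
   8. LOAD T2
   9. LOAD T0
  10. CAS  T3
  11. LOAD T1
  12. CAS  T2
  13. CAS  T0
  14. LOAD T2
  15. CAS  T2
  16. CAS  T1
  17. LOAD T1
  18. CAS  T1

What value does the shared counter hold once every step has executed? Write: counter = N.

counter = 10

step 1: T3 LOAD ⇒ load; ctr=4 reg=4
step 2: T0 LOAD ⇒ load; ctr=4 reg=4
step 3: T0 CAS ⇒ ok; ctr=5 reg=4
step 4: T2 LOAD ⇒ load; ctr=5 reg=5
step 5: T2 CAS ⇒ ok; ctr=6 reg=5
step 6: T2 LOAD ⇒ load; ctr=6 reg=6
step 7: T2 CAS ⇒ ok; ctr=7 reg=6
step 8: T2 LOAD ⇒ load; ctr=7 reg=7
step 9: T0 LOAD ⇒ load; ctr=7 reg=7
step 10: T3 CAS ⇒ retry; ctr=7 reg=4
step 11: T1 LOAD ⇒ load; ctr=7 reg=7
step 12: T2 CAS ⇒ ok; ctr=8 reg=7
step 13: T0 CAS ⇒ retry; ctr=8 reg=7
step 14: T2 LOAD ⇒ load; ctr=8 reg=8
step 15: T2 CAS ⇒ ok; ctr=9 reg=8
step 16: T1 CAS ⇒ retry; ctr=9 reg=7
step 17: T1 LOAD ⇒ load; ctr=9 reg=9
step 18: T1 CAS ⇒ ok; ctr=10 reg=9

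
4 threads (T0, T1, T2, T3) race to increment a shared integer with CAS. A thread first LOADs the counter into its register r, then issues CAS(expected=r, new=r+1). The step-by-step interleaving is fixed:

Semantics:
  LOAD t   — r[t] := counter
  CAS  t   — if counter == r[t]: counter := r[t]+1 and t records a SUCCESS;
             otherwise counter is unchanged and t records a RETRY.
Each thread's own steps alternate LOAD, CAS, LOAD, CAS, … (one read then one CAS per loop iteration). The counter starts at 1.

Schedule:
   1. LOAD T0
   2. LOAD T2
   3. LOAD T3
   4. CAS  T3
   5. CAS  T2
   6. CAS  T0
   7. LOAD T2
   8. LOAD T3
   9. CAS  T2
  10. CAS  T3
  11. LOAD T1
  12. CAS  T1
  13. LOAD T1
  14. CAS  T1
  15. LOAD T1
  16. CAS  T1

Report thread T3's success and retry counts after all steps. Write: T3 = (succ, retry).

T0 LOAD — after: cnt=1, r=1 — load
T2 LOAD — after: cnt=1, r=1 — load
T3 LOAD — after: cnt=1, r=1 — load
T3 CAS — after: cnt=2, r=1 — ok
T2 CAS — after: cnt=2, r=1 — retry
T0 CAS — after: cnt=2, r=1 — retry
T2 LOAD — after: cnt=2, r=2 — load
T3 LOAD — after: cnt=2, r=2 — load
T2 CAS — after: cnt=3, r=2 — ok
T3 CAS — after: cnt=3, r=2 — retry
T1 LOAD — after: cnt=3, r=3 — load
T1 CAS — after: cnt=4, r=3 — ok
T1 LOAD — after: cnt=4, r=4 — load
T1 CAS — after: cnt=5, r=4 — ok
T1 LOAD — after: cnt=5, r=5 — load
T1 CAS — after: cnt=6, r=5 — ok

T3 = (1, 1)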